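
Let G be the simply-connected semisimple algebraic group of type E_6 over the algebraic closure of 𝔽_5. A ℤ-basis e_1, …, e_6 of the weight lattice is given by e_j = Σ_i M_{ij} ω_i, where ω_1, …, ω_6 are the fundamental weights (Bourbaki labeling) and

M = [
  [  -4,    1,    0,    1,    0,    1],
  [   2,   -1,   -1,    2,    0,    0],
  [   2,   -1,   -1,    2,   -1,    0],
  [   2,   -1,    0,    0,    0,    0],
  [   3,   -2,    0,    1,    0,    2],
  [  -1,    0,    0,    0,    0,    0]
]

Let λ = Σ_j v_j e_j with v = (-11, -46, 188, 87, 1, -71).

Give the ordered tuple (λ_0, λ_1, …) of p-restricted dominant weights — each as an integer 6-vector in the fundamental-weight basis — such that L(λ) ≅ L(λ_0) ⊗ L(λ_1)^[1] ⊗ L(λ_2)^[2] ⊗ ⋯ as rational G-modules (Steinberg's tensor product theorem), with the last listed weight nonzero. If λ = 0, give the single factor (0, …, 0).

ω-coordinates c = M·v, v = (-11, -46, 188, 87, 1, -71):
  c_1 = (-4)·(-11) + (1)·(-46) + (0)·(188) + (1)·(87) + (0)·(1) + (1)·(-71) = 14
  c_2 = (2)·(-11) + (-1)·(-46) + (-1)·(188) + (2)·(87) + (0)·(1) + (0)·(-71) = 10
  c_3 = (2)·(-11) + (-1)·(-46) + (-1)·(188) + (2)·(87) + (-1)·(1) + (0)·(-71) = 9
  c_4 = (2)·(-11) + (-1)·(-46) + (0)·(188) + (0)·(87) + (0)·(1) + (0)·(-71) = 24
  c_5 = (3)·(-11) + (-2)·(-46) + (0)·(188) + (1)·(87) + (0)·(1) + (2)·(-71) = 4
  c_6 = (-1)·(-11) + (0)·(-46) + (0)·(188) + (0)·(87) + (0)·(1) + (0)·(-71) = 11
Base-5 expansion of each c_i:
  c_1 = 14 = 4·5^0 + 2·5^1
  c_2 = 10 = 0·5^0 + 2·5^1
  c_3 = 9 = 4·5^0 + 1·5^1
  c_4 = 24 = 4·5^0 + 4·5^1
  c_5 = 4 = 4·5^0
  c_6 = 11 = 1·5^0 + 2·5^1
λ_0 = (4, 0, 4, 4, 4, 1)
λ_1 = (2, 2, 1, 4, 0, 2)

((4, 0, 4, 4, 4, 1), (2, 2, 1, 4, 0, 2))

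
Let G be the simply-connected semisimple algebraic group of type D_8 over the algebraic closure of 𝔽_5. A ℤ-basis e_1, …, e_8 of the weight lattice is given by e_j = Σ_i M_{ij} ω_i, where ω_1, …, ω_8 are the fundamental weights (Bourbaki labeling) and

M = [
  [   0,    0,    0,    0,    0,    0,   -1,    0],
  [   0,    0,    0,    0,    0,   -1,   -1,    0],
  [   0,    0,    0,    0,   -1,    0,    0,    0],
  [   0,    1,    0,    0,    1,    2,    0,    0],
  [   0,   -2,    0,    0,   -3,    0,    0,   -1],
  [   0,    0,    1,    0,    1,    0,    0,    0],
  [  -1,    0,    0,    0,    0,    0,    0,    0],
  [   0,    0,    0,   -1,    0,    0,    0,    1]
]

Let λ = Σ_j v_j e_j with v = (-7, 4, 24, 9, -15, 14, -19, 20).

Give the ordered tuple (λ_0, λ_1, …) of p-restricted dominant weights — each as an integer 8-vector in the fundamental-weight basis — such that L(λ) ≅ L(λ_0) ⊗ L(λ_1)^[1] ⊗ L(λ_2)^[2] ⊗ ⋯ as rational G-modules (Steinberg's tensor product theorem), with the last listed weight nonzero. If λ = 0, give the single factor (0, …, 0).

Change of basis e → ω: c = M·v where v = (-7, 4, 24, 9, -15, 14, -19, 20):
  c_1 = (0)·(-7) + 0·4 + 0·24 + 0·9 + (0)·(-15) + 0·14 + (-1)·(-19) + 0·20 = 19
  c_2 = (0)·(-7) + 0·4 + 0·24 + 0·9 + (0)·(-15) + (-1)·(14) + (-1)·(-19) + 0·20 = 5
  c_3 = (0)·(-7) + 0·4 + 0·24 + 0·9 + (-1)·(-15) + 0·14 + (0)·(-19) + 0·20 = 15
  c_4 = (0)·(-7) + 1·4 + 0·24 + 0·9 + (1)·(-15) + 2·14 + (0)·(-19) + 0·20 = 17
  c_5 = (0)·(-7) + (-2)·(4) + 0·24 + 0·9 + (-3)·(-15) + 0·14 + (0)·(-19) + (-1)·(20) = 17
  c_6 = (0)·(-7) + 0·4 + 1·24 + 0·9 + (1)·(-15) + 0·14 + (0)·(-19) + 0·20 = 9
  c_7 = (-1)·(-7) + 0·4 + 0·24 + 0·9 + (0)·(-15) + 0·14 + (0)·(-19) + 0·20 = 7
  c_8 = (0)·(-7) + 0·4 + 0·24 + (-1)·(9) + (0)·(-15) + 0·14 + (0)·(-19) + 1·20 = 11
Base-5 expansion of each c_i:
  c_1 = 19 = 4·5^0 + 3·5^1
  c_2 = 5 = 0·5^0 + 1·5^1
  c_3 = 15 = 0·5^0 + 3·5^1
  c_4 = 17 = 2·5^0 + 3·5^1
  c_5 = 17 = 2·5^0 + 3·5^1
  c_6 = 9 = 4·5^0 + 1·5^1
  c_7 = 7 = 2·5^0 + 1·5^1
  c_8 = 11 = 1·5^0 + 2·5^1
Factor λ_0 = (4, 0, 0, 2, 2, 4, 2, 1)
Factor λ_1 = (3, 1, 3, 3, 3, 1, 1, 2)

((4, 0, 0, 2, 2, 4, 2, 1), (3, 1, 3, 3, 3, 1, 1, 2))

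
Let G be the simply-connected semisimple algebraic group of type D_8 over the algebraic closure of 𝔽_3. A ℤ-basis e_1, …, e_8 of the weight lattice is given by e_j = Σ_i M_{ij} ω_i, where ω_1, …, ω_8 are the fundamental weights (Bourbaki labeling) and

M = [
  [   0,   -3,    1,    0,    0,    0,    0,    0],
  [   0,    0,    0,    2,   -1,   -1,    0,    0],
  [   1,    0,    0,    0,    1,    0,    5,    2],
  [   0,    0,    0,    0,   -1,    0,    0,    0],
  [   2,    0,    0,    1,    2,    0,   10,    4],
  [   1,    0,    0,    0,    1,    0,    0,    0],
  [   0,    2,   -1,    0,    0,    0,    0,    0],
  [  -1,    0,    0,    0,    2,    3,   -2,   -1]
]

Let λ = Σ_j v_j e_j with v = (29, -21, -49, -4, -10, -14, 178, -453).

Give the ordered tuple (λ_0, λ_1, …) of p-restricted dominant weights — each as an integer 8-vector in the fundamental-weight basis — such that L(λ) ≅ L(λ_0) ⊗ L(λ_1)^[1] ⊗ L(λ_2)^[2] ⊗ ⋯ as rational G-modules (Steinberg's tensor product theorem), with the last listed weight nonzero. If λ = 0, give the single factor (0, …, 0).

((2, 1, 0, 1, 2, 1, 1, 0), (1, 2, 1, 0, 0, 0, 2, 2), (1, 1, 0, 1, 0, 2, 0, 0))

In the fundamental-weight basis, λ has coordinates c = M·v (v = (29, -21, -49, -4, -10, -14, 178, -453)):
  c_1 = 0*29 + -3*-21 + 1*-49 + 0*-4 + 0*-10 + 0*-14 + 0*178 + 0*-453 = 14
  c_2 = 0*29 + 0*-21 + 0*-49 + 2*-4 + -1*-10 + -1*-14 + 0*178 + 0*-453 = 16
  c_3 = 1*29 + 0*-21 + 0*-49 + 0*-4 + 1*-10 + 0*-14 + 5*178 + 2*-453 = 3
  c_4 = 0*29 + 0*-21 + 0*-49 + 0*-4 + -1*-10 + 0*-14 + 0*178 + 0*-453 = 10
  c_5 = 2*29 + 0*-21 + 0*-49 + 1*-4 + 2*-10 + 0*-14 + 10*178 + 4*-453 = 2
  c_6 = 1*29 + 0*-21 + 0*-49 + 0*-4 + 1*-10 + 0*-14 + 0*178 + 0*-453 = 19
  c_7 = 0*29 + 2*-21 + -1*-49 + 0*-4 + 0*-10 + 0*-14 + 0*178 + 0*-453 = 7
  c_8 = -1*29 + 0*-21 + 0*-49 + 0*-4 + 2*-10 + 3*-14 + -2*178 + -1*-453 = 6
Expand coordinatewise in base 3:
  c_1 = 14 = 2·3^0 + 1·3^1 + 1·3^2
  c_2 = 16 = 1·3^0 + 2·3^1 + 1·3^2
  c_3 = 3 = 0·3^0 + 1·3^1
  c_4 = 10 = 1·3^0 + 0·3^1 + 1·3^2
  c_5 = 2 = 2·3^0
  c_6 = 19 = 1·3^0 + 0·3^1 + 2·3^2
  c_7 = 7 = 1·3^0 + 2·3^1
  c_8 = 6 = 0·3^0 + 2·3^1
λ_0 = (2, 1, 0, 1, 2, 1, 1, 0)
λ_1 = (1, 2, 1, 0, 0, 0, 2, 2)
λ_2 = (1, 1, 0, 1, 0, 2, 0, 0)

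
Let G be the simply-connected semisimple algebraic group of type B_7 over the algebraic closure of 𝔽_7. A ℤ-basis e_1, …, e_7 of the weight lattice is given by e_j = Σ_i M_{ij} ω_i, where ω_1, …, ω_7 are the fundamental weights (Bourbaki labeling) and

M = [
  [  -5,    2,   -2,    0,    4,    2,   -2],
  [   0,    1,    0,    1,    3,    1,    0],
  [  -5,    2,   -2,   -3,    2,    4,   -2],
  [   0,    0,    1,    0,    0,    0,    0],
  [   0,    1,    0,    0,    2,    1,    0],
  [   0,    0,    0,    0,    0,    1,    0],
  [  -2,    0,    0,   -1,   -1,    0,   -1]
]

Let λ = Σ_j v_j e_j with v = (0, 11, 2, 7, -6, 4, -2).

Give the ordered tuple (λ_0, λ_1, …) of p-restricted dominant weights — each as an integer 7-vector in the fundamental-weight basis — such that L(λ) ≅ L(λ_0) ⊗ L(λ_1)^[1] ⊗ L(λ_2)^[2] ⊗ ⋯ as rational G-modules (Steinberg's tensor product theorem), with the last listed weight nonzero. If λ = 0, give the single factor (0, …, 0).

ω-coordinates c = M·v, v = (0, 11, 2, 7, -6, 4, -2):
  c_1 = -5*0 + 2*11 + -2*2 + 0*7 + 4*-6 + 2*4 + -2*-2 = 6
  c_2 = 0*0 + 1*11 + 0*2 + 1*7 + 3*-6 + 1*4 + 0*-2 = 4
  c_3 = -5*0 + 2*11 + -2*2 + -3*7 + 2*-6 + 4*4 + -2*-2 = 5
  c_4 = 0*0 + 0*11 + 1*2 + 0*7 + 0*-6 + 0*4 + 0*-2 = 2
  c_5 = 0*0 + 1*11 + 0*2 + 0*7 + 2*-6 + 1*4 + 0*-2 = 3
  c_6 = 0*0 + 0*11 + 0*2 + 0*7 + 0*-6 + 1*4 + 0*-2 = 4
  c_7 = -2*0 + 0*11 + 0*2 + -1*7 + -1*-6 + 0*4 + -1*-2 = 1
Expand coordinatewise in base 7:
  c_1 = 6 = 6·7^0
  c_2 = 4 = 4·7^0
  c_3 = 5 = 5·7^0
  c_4 = 2 = 2·7^0
  c_5 = 3 = 3·7^0
  c_6 = 4 = 4·7^0
  c_7 = 1 = 1·7^0
p-restricted factor λ_0 = (6, 4, 5, 2, 3, 4, 1)

((6, 4, 5, 2, 3, 4, 1),)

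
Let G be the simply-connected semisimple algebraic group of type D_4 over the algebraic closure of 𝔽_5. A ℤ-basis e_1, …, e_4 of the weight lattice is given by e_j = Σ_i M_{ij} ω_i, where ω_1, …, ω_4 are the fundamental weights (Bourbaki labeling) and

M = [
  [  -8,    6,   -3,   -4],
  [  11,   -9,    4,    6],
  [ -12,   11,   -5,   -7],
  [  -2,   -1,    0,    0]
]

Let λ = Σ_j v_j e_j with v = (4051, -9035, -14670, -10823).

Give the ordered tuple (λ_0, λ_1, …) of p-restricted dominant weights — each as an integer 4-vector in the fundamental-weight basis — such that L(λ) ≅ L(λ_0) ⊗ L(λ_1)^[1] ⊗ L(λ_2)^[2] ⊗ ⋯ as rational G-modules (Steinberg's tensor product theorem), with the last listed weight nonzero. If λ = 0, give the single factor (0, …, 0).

((4, 3, 4, 3), (1, 1, 2, 1), (2, 0, 4, 2), (0, 3, 3, 2), (1, 3, 1, 1))

ω-coordinates c = M·v, v = (4051, -9035, -14670, -10823):
  c_1 = (-8)·(4051) + (6)·(-9035) + (-3)·(-14670) + (-4)·(-10823) = 684
  c_2 = (11)·(4051) + (-9)·(-9035) + (4)·(-14670) + (6)·(-10823) = 2258
  c_3 = (-12)·(4051) + (11)·(-9035) + (-5)·(-14670) + (-7)·(-10823) = 1114
  c_4 = (-2)·(4051) + (-1)·(-9035) + (0)·(-14670) + (0)·(-10823) = 933
p = 5; digits c_i = Σ_j d_{ij}·5^j, 0 ≤ d_{ij} < 5:
  c_1 = 684 = 4·5^0 + 1·5^1 + 2·5^2 + 0·5^3 + 1·5^4
  c_2 = 2258 = 3·5^0 + 1·5^1 + 0·5^2 + 3·5^3 + 3·5^4
  c_3 = 1114 = 4·5^0 + 2·5^1 + 4·5^2 + 3·5^3 + 1·5^4
  c_4 = 933 = 3·5^0 + 1·5^1 + 2·5^2 + 2·5^3 + 1·5^4
p-restricted factor λ_0 = (4, 3, 4, 3)
p-restricted factor λ_1 = (1, 1, 2, 1)
p-restricted factor λ_2 = (2, 0, 4, 2)
p-restricted factor λ_3 = (0, 3, 3, 2)
p-restricted factor λ_4 = (1, 3, 1, 1)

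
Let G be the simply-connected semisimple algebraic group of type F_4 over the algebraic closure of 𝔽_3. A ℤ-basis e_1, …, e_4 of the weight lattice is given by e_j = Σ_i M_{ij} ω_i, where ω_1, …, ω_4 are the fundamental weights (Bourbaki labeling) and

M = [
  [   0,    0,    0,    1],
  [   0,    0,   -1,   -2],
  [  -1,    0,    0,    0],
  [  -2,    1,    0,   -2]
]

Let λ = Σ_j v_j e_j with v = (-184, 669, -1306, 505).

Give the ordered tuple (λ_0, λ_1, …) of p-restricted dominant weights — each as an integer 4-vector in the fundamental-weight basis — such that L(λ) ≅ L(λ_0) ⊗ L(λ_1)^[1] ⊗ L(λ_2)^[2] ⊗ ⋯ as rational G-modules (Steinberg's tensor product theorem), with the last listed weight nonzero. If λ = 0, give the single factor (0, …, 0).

((1, 2, 1, 0), (0, 2, 1, 0), (2, 2, 2, 0), (0, 1, 0, 1), (0, 0, 2, 0), (2, 1, 0, 0))

Converting to the ω-basis (c_i = row i of M dotted with v = (-184, 669, -1306, 505)):
  c_1 = (0)·(-184) + (0)·(669) + (0)·(-1306) + (1)·(505) = 505
  c_2 = (0)·(-184) + (0)·(669) + (-1)·(-1306) + (-2)·(505) = 296
  c_3 = (-1)·(-184) + (0)·(669) + (0)·(-1306) + (0)·(505) = 184
  c_4 = (-2)·(-184) + (1)·(669) + (0)·(-1306) + (-2)·(505) = 27
Expand coordinatewise in base 3:
  c_1 = 505 = 1·3^0 + 0·3^1 + 2·3^2 + 0·3^3 + 0·3^4 + 2·3^5
  c_2 = 296 = 2·3^0 + 2·3^1 + 2·3^2 + 1·3^3 + 0·3^4 + 1·3^5
  c_3 = 184 = 1·3^0 + 1·3^1 + 2·3^2 + 0·3^3 + 2·3^4
  c_4 = 27 = 0·3^0 + 0·3^1 + 0·3^2 + 1·3^3
λ_0 = (1, 2, 1, 0)
λ_1 = (0, 2, 1, 0)
λ_2 = (2, 2, 2, 0)
λ_3 = (0, 1, 0, 1)
λ_4 = (0, 0, 2, 0)
λ_5 = (2, 1, 0, 0)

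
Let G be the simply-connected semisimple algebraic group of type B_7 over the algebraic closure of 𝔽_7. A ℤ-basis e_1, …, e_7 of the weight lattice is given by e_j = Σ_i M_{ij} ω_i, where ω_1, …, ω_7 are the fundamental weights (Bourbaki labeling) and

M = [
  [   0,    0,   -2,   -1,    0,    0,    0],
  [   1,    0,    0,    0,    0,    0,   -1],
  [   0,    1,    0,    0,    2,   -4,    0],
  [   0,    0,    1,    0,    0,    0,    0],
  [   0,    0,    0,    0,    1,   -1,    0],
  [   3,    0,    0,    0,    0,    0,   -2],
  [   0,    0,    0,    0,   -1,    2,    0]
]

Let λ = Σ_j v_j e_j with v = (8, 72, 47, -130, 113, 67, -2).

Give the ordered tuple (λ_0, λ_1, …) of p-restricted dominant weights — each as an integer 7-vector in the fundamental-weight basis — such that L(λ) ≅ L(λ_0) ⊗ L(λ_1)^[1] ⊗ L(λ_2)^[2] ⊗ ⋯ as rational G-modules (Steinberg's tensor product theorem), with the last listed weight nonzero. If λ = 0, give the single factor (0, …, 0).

((1, 3, 2, 5, 4, 0, 0), (5, 1, 4, 6, 6, 4, 3))

Compute c_i = Σ_j M_{ij} v_j with v = (8, 72, 47, -130, 113, 67, -2):
  c_1 = 0·8 + 0·72 + (-2)·(47) + (-1)·(-130) + 0·113 + 0·67 + (0)·(-2) = 36
  c_2 = 1·8 + 0·72 + 0·47 + (0)·(-130) + 0·113 + 0·67 + (-1)·(-2) = 10
  c_3 = 0·8 + 1·72 + 0·47 + (0)·(-130) + 2·113 + (-4)·(67) + (0)·(-2) = 30
  c_4 = 0·8 + 0·72 + 1·47 + (0)·(-130) + 0·113 + 0·67 + (0)·(-2) = 47
  c_5 = 0·8 + 0·72 + 0·47 + (0)·(-130) + 1·113 + (-1)·(67) + (0)·(-2) = 46
  c_6 = 3·8 + 0·72 + 0·47 + (0)·(-130) + 0·113 + 0·67 + (-2)·(-2) = 28
  c_7 = 0·8 + 0·72 + 0·47 + (0)·(-130) + (-1)·(113) + 2·67 + (0)·(-2) = 21
p = 7; digits c_i = Σ_j d_{ij}·7^j, 0 ≤ d_{ij} < 7:
  c_1 = 36 = 1·7^0 + 5·7^1
  c_2 = 10 = 3·7^0 + 1·7^1
  c_3 = 30 = 2·7^0 + 4·7^1
  c_4 = 47 = 5·7^0 + 6·7^1
  c_5 = 46 = 4·7^0 + 6·7^1
  c_6 = 28 = 0·7^0 + 4·7^1
  c_7 = 21 = 0·7^0 + 3·7^1
λ_0 = (1, 3, 2, 5, 4, 0, 0)
λ_1 = (5, 1, 4, 6, 6, 4, 3)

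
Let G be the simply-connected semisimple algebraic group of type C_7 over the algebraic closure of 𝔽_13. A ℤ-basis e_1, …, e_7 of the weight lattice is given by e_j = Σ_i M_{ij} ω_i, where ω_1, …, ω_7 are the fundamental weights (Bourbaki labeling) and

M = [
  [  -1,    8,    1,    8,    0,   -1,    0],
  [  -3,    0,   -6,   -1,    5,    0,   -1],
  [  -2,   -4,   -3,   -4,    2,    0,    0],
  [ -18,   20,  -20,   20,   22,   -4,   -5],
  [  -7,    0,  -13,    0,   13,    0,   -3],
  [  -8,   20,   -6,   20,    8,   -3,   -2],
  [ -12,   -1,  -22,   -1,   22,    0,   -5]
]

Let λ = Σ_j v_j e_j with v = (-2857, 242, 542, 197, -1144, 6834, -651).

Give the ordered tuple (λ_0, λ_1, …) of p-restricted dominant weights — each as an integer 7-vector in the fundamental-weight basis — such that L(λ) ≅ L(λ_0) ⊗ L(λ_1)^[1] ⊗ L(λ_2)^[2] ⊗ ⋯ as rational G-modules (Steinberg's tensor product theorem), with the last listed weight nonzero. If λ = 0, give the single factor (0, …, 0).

In the fundamental-weight basis, λ has coordinates c = M·v (v = (-2857, 242, 542, 197, -1144, 6834, -651)):
  c_1 = (-1)·(-2857) + (8)·(242) + (1)·(542) + (8)·(197) + (0)·(-1144) + (-1)·(6834) + (0)·(-651) = 77
  c_2 = (-3)·(-2857) + (0)·(242) + (-6)·(542) + (-1)·(197) + (5)·(-1144) + (0)·(6834) + (-1)·(-651) = 53
  c_3 = (-2)·(-2857) + (-4)·(242) + (-3)·(542) + (-4)·(197) + (2)·(-1144) + (0)·(6834) + (0)·(-651) = 44
  c_4 = (-18)·(-2857) + (20)·(242) + (-20)·(542) + (20)·(197) + (22)·(-1144) + (-4)·(6834) + (-5)·(-651) = 117
  c_5 = (-7)·(-2857) + (0)·(242) + (-13)·(542) + (0)·(197) + (13)·(-1144) + (0)·(6834) + (-3)·(-651) = 34
  c_6 = (-8)·(-2857) + (20)·(242) + (-6)·(542) + (20)·(197) + (8)·(-1144) + (-3)·(6834) + (-2)·(-651) = 32
  c_7 = (-12)·(-2857) + (-1)·(242) + (-22)·(542) + (-1)·(197) + (22)·(-1144) + (0)·(6834) + (-5)·(-651) = 8
Base-13 expansion of each c_i:
  c_1 = 77 = 12·13^0 + 5·13^1
  c_2 = 53 = 1·13^0 + 4·13^1
  c_3 = 44 = 5·13^0 + 3·13^1
  c_4 = 117 = 0·13^0 + 9·13^1
  c_5 = 34 = 8·13^0 + 2·13^1
  c_6 = 32 = 6·13^0 + 2·13^1
  c_7 = 8 = 8·13^0
λ_0 = (12, 1, 5, 0, 8, 6, 8)
λ_1 = (5, 4, 3, 9, 2, 2, 0)

((12, 1, 5, 0, 8, 6, 8), (5, 4, 3, 9, 2, 2, 0))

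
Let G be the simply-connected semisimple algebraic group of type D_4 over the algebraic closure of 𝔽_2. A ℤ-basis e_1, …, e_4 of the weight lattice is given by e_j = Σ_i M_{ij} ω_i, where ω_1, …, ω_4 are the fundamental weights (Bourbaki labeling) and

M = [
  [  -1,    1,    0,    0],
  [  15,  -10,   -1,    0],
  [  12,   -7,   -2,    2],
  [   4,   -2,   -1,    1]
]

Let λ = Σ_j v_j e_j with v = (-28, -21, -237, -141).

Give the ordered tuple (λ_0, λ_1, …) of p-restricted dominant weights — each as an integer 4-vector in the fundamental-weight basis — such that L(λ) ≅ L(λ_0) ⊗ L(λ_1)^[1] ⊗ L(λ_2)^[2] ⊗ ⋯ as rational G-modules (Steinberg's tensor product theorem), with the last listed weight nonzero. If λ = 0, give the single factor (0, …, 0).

((1, 1, 1, 0), (1, 1, 1, 1), (1, 0, 0, 0), (0, 1, 0, 1), (0, 1, 0, 1))

ω-coordinates c = M·v, v = (-28, -21, -237, -141):
  c_1 = -1*-28 + 1*-21 + 0*-237 + 0*-141 = 7
  c_2 = 15*-28 + -10*-21 + -1*-237 + 0*-141 = 27
  c_3 = 12*-28 + -7*-21 + -2*-237 + 2*-141 = 3
  c_4 = 4*-28 + -2*-21 + -1*-237 + 1*-141 = 26
p = 2; digits c_i = Σ_j d_{ij}·2^j, 0 ≤ d_{ij} < 2:
  c_1 = 7 = 1·2^0 + 1·2^1 + 1·2^2
  c_2 = 27 = 1·2^0 + 1·2^1 + 0·2^2 + 1·2^3 + 1·2^4
  c_3 = 3 = 1·2^0 + 1·2^1
  c_4 = 26 = 0·2^0 + 1·2^1 + 0·2^2 + 1·2^3 + 1·2^4
p-restricted factor λ_0 = (1, 1, 1, 0)
p-restricted factor λ_1 = (1, 1, 1, 1)
p-restricted factor λ_2 = (1, 0, 0, 0)
p-restricted factor λ_3 = (0, 1, 0, 1)
p-restricted factor λ_4 = (0, 1, 0, 1)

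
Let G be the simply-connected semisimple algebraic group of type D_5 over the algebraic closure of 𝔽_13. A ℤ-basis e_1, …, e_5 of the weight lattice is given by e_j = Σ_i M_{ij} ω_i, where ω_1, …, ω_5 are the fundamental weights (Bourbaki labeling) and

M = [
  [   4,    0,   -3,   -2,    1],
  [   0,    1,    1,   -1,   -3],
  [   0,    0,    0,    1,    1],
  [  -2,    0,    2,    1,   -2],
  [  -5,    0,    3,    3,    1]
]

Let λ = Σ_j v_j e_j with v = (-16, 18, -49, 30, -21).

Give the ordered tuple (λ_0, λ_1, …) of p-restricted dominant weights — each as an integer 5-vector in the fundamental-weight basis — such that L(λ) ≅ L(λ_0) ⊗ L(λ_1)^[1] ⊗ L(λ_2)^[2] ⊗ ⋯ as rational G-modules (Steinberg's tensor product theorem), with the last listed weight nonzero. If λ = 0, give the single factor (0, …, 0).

((2, 2, 9, 6, 2),)

In the fundamental-weight basis, λ has coordinates c = M·v (v = (-16, 18, -49, 30, -21)):
  c_1 = (4)·(-16) + (0)·(18) + (-3)·(-49) + (-2)·(30) + (1)·(-21) = 2
  c_2 = (0)·(-16) + (1)·(18) + (1)·(-49) + (-1)·(30) + (-3)·(-21) = 2
  c_3 = (0)·(-16) + (0)·(18) + (0)·(-49) + (1)·(30) + (1)·(-21) = 9
  c_4 = (-2)·(-16) + (0)·(18) + (2)·(-49) + (1)·(30) + (-2)·(-21) = 6
  c_5 = (-5)·(-16) + (0)·(18) + (3)·(-49) + (3)·(30) + (1)·(-21) = 2
Writing each c_i in base p = 13:
  c_1 = 2 = 2·13^0
  c_2 = 2 = 2·13^0
  c_3 = 9 = 9·13^0
  c_4 = 6 = 6·13^0
  c_5 = 2 = 2·13^0
Factor λ_0 = (2, 2, 9, 6, 2)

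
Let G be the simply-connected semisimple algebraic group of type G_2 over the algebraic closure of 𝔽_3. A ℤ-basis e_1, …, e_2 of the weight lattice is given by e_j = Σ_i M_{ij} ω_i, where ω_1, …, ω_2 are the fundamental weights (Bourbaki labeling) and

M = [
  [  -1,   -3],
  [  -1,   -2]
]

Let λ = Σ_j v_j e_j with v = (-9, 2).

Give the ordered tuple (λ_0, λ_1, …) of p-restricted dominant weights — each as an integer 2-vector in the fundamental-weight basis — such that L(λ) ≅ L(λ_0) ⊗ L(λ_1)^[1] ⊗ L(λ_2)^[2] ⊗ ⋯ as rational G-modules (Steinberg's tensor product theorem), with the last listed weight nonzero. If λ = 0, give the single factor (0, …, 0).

((0, 2), (1, 1))

In the fundamental-weight basis, λ has coordinates c = M·v (v = (-9, 2)):
  c_1 = -1*-9 + -3*2 = 3
  c_2 = -1*-9 + -2*2 = 5
Base-3 expansion of each c_i:
  c_1 = 3 = 0·3^0 + 1·3^1
  c_2 = 5 = 2·3^0 + 1·3^1
λ_0 = (0, 2)
λ_1 = (1, 1)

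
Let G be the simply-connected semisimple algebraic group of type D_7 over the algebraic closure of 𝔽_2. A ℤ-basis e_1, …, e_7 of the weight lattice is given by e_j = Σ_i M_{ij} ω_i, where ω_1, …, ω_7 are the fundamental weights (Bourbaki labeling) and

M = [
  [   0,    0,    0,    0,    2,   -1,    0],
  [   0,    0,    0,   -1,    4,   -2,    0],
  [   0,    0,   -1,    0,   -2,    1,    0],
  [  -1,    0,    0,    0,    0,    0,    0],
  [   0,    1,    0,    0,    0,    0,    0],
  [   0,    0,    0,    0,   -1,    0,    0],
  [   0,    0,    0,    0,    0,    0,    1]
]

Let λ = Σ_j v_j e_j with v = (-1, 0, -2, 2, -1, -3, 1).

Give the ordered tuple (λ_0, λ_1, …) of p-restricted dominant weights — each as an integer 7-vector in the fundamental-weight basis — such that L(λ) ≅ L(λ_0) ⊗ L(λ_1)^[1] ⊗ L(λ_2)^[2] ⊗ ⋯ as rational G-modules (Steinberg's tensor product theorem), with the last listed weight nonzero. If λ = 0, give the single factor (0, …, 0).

Converting to the ω-basis (c_i = row i of M dotted with v = (-1, 0, -2, 2, -1, -3, 1)):
  c_1 = (0)·(-1) + (0)·(0) + (0)·(-2) + (0)·(2) + (2)·(-1) + (-1)·(-3) + (0)·(1) = 1
  c_2 = (0)·(-1) + (0)·(0) + (0)·(-2) + (-1)·(2) + (4)·(-1) + (-2)·(-3) + (0)·(1) = 0
  c_3 = (0)·(-1) + (0)·(0) + (-1)·(-2) + (0)·(2) + (-2)·(-1) + (1)·(-3) + (0)·(1) = 1
  c_4 = (-1)·(-1) + (0)·(0) + (0)·(-2) + (0)·(2) + (0)·(-1) + (0)·(-3) + (0)·(1) = 1
  c_5 = (0)·(-1) + (1)·(0) + (0)·(-2) + (0)·(2) + (0)·(-1) + (0)·(-3) + (0)·(1) = 0
  c_6 = (0)·(-1) + (0)·(0) + (0)·(-2) + (0)·(2) + (-1)·(-1) + (0)·(-3) + (0)·(1) = 1
  c_7 = (0)·(-1) + (0)·(0) + (0)·(-2) + (0)·(2) + (0)·(-1) + (0)·(-3) + (1)·(1) = 1
Writing each c_i in base p = 2:
  c_1 = 1 = 1·2^0
  c_2 = 0
  c_3 = 1 = 1·2^0
  c_4 = 1 = 1·2^0
  c_5 = 0
  c_6 = 1 = 1·2^0
  c_7 = 1 = 1·2^0
Factor λ_0 = (1, 0, 1, 1, 0, 1, 1)

((1, 0, 1, 1, 0, 1, 1),)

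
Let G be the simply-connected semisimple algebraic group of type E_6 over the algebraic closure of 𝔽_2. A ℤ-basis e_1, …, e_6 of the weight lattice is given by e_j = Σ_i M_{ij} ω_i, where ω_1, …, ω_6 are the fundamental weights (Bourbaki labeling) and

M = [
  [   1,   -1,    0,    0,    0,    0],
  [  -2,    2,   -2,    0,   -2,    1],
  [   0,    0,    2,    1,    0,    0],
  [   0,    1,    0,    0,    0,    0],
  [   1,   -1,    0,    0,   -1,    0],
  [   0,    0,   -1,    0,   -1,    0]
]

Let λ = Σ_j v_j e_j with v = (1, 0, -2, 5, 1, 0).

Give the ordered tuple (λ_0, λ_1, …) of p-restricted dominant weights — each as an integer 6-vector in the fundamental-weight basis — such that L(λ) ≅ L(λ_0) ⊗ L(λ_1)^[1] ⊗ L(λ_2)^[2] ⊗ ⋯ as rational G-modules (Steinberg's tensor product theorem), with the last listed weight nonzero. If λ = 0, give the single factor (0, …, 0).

ω-coordinates c = M·v, v = (1, 0, -2, 5, 1, 0):
  c_1 = (1)·(1) + (-1)·(0) + (0)·(-2) + (0)·(5) + (0)·(1) + (0)·(0) = 1
  c_2 = (-2)·(1) + (2)·(0) + (-2)·(-2) + (0)·(5) + (-2)·(1) + (1)·(0) = 0
  c_3 = (0)·(1) + (0)·(0) + (2)·(-2) + (1)·(5) + (0)·(1) + (0)·(0) = 1
  c_4 = (0)·(1) + (1)·(0) + (0)·(-2) + (0)·(5) + (0)·(1) + (0)·(0) = 0
  c_5 = (1)·(1) + (-1)·(0) + (0)·(-2) + (0)·(5) + (-1)·(1) + (0)·(0) = 0
  c_6 = (0)·(1) + (0)·(0) + (-1)·(-2) + (0)·(5) + (-1)·(1) + (0)·(0) = 1
Writing each c_i in base p = 2:
  c_1 = 1 = 1·2^0
  c_2 = 0
  c_3 = 1 = 1·2^0
  c_4 = 0
  c_5 = 0
  c_6 = 1 = 1·2^0
Factor λ_0 = (1, 0, 1, 0, 0, 1)

((1, 0, 1, 0, 0, 1),)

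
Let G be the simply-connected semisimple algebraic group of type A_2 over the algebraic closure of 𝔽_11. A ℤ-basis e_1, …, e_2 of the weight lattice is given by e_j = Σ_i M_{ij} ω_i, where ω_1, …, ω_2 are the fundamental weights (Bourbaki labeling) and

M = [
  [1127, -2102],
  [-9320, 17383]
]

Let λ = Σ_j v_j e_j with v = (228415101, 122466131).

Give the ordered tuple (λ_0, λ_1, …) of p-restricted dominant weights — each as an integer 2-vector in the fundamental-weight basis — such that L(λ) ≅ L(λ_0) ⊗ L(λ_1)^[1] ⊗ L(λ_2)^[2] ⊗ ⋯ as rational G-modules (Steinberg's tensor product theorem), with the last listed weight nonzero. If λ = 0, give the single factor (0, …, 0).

Converting to the ω-basis (c_i = row i of M dotted with v = (228415101, 122466131)):
  c_1 = 1127·228415101 + (-2102)·(122466131) = 11465
  c_2 = (-9320)·(228415101) + 17383·122466131 = 13853
p = 11; digits c_i = Σ_j d_{ij}·11^j, 0 ≤ d_{ij} < 11:
  c_1 = 11465 = 3·11^0 + 8·11^1 + 6·11^2 + 8·11^3
  c_2 = 13853 = 4·11^0 + 5·11^1 + 4·11^2 + 10·11^3
λ_0 = (3, 4)
λ_1 = (8, 5)
λ_2 = (6, 4)
λ_3 = (8, 10)

((3, 4), (8, 5), (6, 4), (8, 10))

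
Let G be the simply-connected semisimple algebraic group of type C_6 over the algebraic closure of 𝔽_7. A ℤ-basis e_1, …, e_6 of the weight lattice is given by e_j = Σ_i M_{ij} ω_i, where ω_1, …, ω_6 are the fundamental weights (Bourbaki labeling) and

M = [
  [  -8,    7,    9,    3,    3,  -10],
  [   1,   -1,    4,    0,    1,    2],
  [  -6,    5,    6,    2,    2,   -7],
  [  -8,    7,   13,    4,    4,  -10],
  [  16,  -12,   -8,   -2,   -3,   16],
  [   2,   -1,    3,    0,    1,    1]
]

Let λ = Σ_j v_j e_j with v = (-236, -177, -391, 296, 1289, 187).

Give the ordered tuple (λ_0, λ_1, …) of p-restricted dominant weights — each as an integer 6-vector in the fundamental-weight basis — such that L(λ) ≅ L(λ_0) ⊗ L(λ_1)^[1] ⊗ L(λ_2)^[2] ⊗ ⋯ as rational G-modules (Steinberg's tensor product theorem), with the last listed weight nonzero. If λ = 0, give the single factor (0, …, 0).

Change of basis e → ω: c = M·v where v = (-236, -177, -391, 296, 1289, 187):
  c_1 = (-8)·(-236) + (7)·(-177) + (9)·(-391) + 3·296 + 3·1289 + (-10)·(187) = 15
  c_2 = (1)·(-236) + (-1)·(-177) + (4)·(-391) + 0·296 + 1·1289 + 2·187 = 40
  c_3 = (-6)·(-236) + (5)·(-177) + (6)·(-391) + 2·296 + 2·1289 + (-7)·(187) = 46
  c_4 = (-8)·(-236) + (7)·(-177) + (13)·(-391) + 4·296 + 4·1289 + (-10)·(187) = 36
  c_5 = (16)·(-236) + (-12)·(-177) + (-8)·(-391) + (-2)·(296) + (-3)·(1289) + 16·187 = 9
  c_6 = (2)·(-236) + (-1)·(-177) + (3)·(-391) + 0·296 + 1·1289 + 1·187 = 8
Base-7 expansion of each c_i:
  c_1 = 15 = 1·7^0 + 2·7^1
  c_2 = 40 = 5·7^0 + 5·7^1
  c_3 = 46 = 4·7^0 + 6·7^1
  c_4 = 36 = 1·7^0 + 5·7^1
  c_5 = 9 = 2·7^0 + 1·7^1
  c_6 = 8 = 1·7^0 + 1·7^1
p-restricted factor λ_0 = (1, 5, 4, 1, 2, 1)
p-restricted factor λ_1 = (2, 5, 6, 5, 1, 1)

((1, 5, 4, 1, 2, 1), (2, 5, 6, 5, 1, 1))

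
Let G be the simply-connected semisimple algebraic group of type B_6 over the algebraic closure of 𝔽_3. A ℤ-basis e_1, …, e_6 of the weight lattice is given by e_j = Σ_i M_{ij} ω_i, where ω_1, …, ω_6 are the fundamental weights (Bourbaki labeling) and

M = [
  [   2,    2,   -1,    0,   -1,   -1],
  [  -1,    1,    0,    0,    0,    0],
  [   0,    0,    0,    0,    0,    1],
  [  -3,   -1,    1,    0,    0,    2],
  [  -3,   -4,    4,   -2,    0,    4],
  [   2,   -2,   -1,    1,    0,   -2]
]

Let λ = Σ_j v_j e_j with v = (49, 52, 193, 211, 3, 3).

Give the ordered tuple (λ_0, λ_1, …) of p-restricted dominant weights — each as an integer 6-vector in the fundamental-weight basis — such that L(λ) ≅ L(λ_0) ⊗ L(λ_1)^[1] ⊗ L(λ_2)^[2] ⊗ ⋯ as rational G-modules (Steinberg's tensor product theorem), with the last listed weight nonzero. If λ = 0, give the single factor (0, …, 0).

((0, 0, 0, 0, 1, 0), (1, 1, 1, 0, 2, 2))

Change of basis e → ω: c = M·v where v = (49, 52, 193, 211, 3, 3):
  c_1 = 2·49 + 2·52 + (-1)·(193) + 0·211 + (-1)·(3) + (-1)·(3) = 3
  c_2 = (-1)·(49) + 1·52 + 0·193 + 0·211 + 0·3 + 0·3 = 3
  c_3 = 0·49 + 0·52 + 0·193 + 0·211 + 0·3 + 1·3 = 3
  c_4 = (-3)·(49) + (-1)·(52) + 1·193 + 0·211 + 0·3 + 2·3 = 0
  c_5 = (-3)·(49) + (-4)·(52) + 4·193 + (-2)·(211) + 0·3 + 4·3 = 7
  c_6 = 2·49 + (-2)·(52) + (-1)·(193) + 1·211 + 0·3 + (-2)·(3) = 6
Base-3 expansion of each c_i:
  c_1 = 3 = 0·3^0 + 1·3^1
  c_2 = 3 = 0·3^0 + 1·3^1
  c_3 = 3 = 0·3^0 + 1·3^1
  c_4 = 0
  c_5 = 7 = 1·3^0 + 2·3^1
  c_6 = 6 = 0·3^0 + 2·3^1
λ_0 = (0, 0, 0, 0, 1, 0)
λ_1 = (1, 1, 1, 0, 2, 2)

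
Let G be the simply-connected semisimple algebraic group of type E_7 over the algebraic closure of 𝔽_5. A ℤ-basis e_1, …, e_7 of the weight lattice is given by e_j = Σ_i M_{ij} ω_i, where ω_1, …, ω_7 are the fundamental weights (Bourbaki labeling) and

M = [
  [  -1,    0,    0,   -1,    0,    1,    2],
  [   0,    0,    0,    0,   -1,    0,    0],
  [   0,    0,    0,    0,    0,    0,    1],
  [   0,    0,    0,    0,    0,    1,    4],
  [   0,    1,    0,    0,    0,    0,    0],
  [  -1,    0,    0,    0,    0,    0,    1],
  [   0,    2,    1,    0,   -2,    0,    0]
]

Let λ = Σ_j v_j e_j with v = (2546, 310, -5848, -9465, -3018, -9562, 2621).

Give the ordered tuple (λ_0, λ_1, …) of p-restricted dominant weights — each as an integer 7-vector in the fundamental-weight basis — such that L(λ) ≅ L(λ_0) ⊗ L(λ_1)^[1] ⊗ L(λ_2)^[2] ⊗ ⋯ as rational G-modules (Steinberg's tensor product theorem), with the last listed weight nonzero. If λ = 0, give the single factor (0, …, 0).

ω-coordinates c = M·v, v = (2546, 310, -5848, -9465, -3018, -9562, 2621):
  c_1 = (-1)·(2546) + 0·310 + (0)·(-5848) + (-1)·(-9465) + (0)·(-3018) + (1)·(-9562) + 2·2621 = 2599
  c_2 = 0·2546 + 0·310 + (0)·(-5848) + (0)·(-9465) + (-1)·(-3018) + (0)·(-9562) + 0·2621 = 3018
  c_3 = 0·2546 + 0·310 + (0)·(-5848) + (0)·(-9465) + (0)·(-3018) + (0)·(-9562) + 1·2621 = 2621
  c_4 = 0·2546 + 0·310 + (0)·(-5848) + (0)·(-9465) + (0)·(-3018) + (1)·(-9562) + 4·2621 = 922
  c_5 = 0·2546 + 1·310 + (0)·(-5848) + (0)·(-9465) + (0)·(-3018) + (0)·(-9562) + 0·2621 = 310
  c_6 = (-1)·(2546) + 0·310 + (0)·(-5848) + (0)·(-9465) + (0)·(-3018) + (0)·(-9562) + 1·2621 = 75
  c_7 = 0·2546 + 2·310 + (1)·(-5848) + (0)·(-9465) + (-2)·(-3018) + (0)·(-9562) + 0·2621 = 808
Writing each c_i in base p = 5:
  c_1 = 2599 = 4·5^0 + 4·5^1 + 3·5^2 + 0·5^3 + 4·5^4
  c_2 = 3018 = 3·5^0 + 3·5^1 + 0·5^2 + 4·5^3 + 4·5^4
  c_3 = 2621 = 1·5^0 + 4·5^1 + 4·5^2 + 0·5^3 + 4·5^4
  c_4 = 922 = 2·5^0 + 4·5^1 + 1·5^2 + 2·5^3 + 1·5^4
  c_5 = 310 = 0·5^0 + 2·5^1 + 2·5^2 + 2·5^3
  c_6 = 75 = 0·5^0 + 0·5^1 + 3·5^2
  c_7 = 808 = 3·5^0 + 1·5^1 + 2·5^2 + 1·5^3 + 1·5^4
λ_0 = (4, 3, 1, 2, 0, 0, 3)
λ_1 = (4, 3, 4, 4, 2, 0, 1)
λ_2 = (3, 0, 4, 1, 2, 3, 2)
λ_3 = (0, 4, 0, 2, 2, 0, 1)
λ_4 = (4, 4, 4, 1, 0, 0, 1)

((4, 3, 1, 2, 0, 0, 3), (4, 3, 4, 4, 2, 0, 1), (3, 0, 4, 1, 2, 3, 2), (0, 4, 0, 2, 2, 0, 1), (4, 4, 4, 1, 0, 0, 1))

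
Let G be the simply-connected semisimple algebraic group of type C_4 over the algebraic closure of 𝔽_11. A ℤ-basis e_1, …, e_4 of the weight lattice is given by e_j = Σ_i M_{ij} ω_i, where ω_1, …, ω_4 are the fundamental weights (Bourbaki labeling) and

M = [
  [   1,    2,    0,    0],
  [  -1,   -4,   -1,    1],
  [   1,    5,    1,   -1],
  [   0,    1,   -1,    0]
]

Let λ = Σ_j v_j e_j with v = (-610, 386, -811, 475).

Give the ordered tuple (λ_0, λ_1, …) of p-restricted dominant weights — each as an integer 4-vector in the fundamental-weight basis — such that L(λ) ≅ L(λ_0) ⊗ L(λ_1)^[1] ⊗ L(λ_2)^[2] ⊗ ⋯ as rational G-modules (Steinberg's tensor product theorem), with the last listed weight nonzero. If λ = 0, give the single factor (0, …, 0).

((8, 0, 1, 9), (3, 10, 3, 9), (1, 2, 0, 9))

Compute c_i = Σ_j M_{ij} v_j with v = (-610, 386, -811, 475):
  c_1 = (1)·(-610) + (2)·(386) + (0)·(-811) + (0)·(475) = 162
  c_2 = (-1)·(-610) + (-4)·(386) + (-1)·(-811) + (1)·(475) = 352
  c_3 = (1)·(-610) + (5)·(386) + (1)·(-811) + (-1)·(475) = 34
  c_4 = (0)·(-610) + (1)·(386) + (-1)·(-811) + (0)·(475) = 1197
Expand coordinatewise in base 11:
  c_1 = 162 = 8·11^0 + 3·11^1 + 1·11^2
  c_2 = 352 = 0·11^0 + 10·11^1 + 2·11^2
  c_3 = 34 = 1·11^0 + 3·11^1
  c_4 = 1197 = 9·11^0 + 9·11^1 + 9·11^2
Factor λ_0 = (8, 0, 1, 9)
Factor λ_1 = (3, 10, 3, 9)
Factor λ_2 = (1, 2, 0, 9)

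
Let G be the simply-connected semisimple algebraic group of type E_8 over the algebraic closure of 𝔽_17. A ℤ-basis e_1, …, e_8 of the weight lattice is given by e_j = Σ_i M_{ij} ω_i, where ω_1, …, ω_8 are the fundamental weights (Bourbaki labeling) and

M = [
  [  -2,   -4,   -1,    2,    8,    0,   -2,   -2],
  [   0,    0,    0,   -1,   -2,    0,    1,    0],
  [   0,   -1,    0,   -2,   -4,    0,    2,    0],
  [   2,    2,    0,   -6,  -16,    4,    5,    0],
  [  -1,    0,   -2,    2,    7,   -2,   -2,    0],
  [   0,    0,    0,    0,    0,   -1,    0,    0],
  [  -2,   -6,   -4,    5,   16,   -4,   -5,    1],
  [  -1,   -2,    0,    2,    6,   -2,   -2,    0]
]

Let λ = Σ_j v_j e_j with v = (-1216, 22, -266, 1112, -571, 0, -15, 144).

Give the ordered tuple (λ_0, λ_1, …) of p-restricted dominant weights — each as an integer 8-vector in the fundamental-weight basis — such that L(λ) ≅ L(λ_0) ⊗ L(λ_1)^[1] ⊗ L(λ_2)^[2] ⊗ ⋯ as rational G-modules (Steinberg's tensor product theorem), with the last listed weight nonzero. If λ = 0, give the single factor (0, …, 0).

((8, 15, 8, 1, 5, 0, 7, 0),)

Compute c_i = Σ_j M_{ij} v_j with v = (-1216, 22, -266, 1112, -571, 0, -15, 144):
  c_1 = -2*-1216 + -4*22 + -1*-266 + 2*1112 + 8*-571 + 0*0 + -2*-15 + -2*144 = 8
  c_2 = 0*-1216 + 0*22 + 0*-266 + -1*1112 + -2*-571 + 0*0 + 1*-15 + 0*144 = 15
  c_3 = 0*-1216 + -1*22 + 0*-266 + -2*1112 + -4*-571 + 0*0 + 2*-15 + 0*144 = 8
  c_4 = 2*-1216 + 2*22 + 0*-266 + -6*1112 + -16*-571 + 4*0 + 5*-15 + 0*144 = 1
  c_5 = -1*-1216 + 0*22 + -2*-266 + 2*1112 + 7*-571 + -2*0 + -2*-15 + 0*144 = 5
  c_6 = 0*-1216 + 0*22 + 0*-266 + 0*1112 + 0*-571 + -1*0 + 0*-15 + 0*144 = 0
  c_7 = -2*-1216 + -6*22 + -4*-266 + 5*1112 + 16*-571 + -4*0 + -5*-15 + 1*144 = 7
  c_8 = -1*-1216 + -2*22 + 0*-266 + 2*1112 + 6*-571 + -2*0 + -2*-15 + 0*144 = 0
Writing each c_i in base p = 17:
  c_1 = 8 = 8·17^0
  c_2 = 15 = 15·17^0
  c_3 = 8 = 8·17^0
  c_4 = 1 = 1·17^0
  c_5 = 5 = 5·17^0
  c_6 = 0
  c_7 = 7 = 7·17^0
  c_8 = 0
Factor λ_0 = (8, 15, 8, 1, 5, 0, 7, 0)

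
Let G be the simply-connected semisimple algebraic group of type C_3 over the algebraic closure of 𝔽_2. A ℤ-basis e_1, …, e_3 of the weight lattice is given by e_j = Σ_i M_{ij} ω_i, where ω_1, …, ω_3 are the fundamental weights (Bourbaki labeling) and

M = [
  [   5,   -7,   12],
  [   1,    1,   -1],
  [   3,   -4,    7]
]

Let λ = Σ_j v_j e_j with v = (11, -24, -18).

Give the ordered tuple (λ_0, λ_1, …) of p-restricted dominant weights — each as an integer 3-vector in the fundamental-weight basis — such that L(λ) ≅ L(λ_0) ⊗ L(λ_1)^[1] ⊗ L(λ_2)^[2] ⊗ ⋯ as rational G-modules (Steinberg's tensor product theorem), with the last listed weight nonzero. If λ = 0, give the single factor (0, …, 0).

((1, 1, 1), (1, 0, 1), (1, 1, 0))

In the fundamental-weight basis, λ has coordinates c = M·v (v = (11, -24, -18)):
  c_1 = 5·11 + (-7)·(-24) + (12)·(-18) = 7
  c_2 = 1·11 + (1)·(-24) + (-1)·(-18) = 5
  c_3 = 3·11 + (-4)·(-24) + (7)·(-18) = 3
Writing each c_i in base p = 2:
  c_1 = 7 = 1·2^0 + 1·2^1 + 1·2^2
  c_2 = 5 = 1·2^0 + 0·2^1 + 1·2^2
  c_3 = 3 = 1·2^0 + 1·2^1
Factor λ_0 = (1, 1, 1)
Factor λ_1 = (1, 0, 1)
Factor λ_2 = (1, 1, 0)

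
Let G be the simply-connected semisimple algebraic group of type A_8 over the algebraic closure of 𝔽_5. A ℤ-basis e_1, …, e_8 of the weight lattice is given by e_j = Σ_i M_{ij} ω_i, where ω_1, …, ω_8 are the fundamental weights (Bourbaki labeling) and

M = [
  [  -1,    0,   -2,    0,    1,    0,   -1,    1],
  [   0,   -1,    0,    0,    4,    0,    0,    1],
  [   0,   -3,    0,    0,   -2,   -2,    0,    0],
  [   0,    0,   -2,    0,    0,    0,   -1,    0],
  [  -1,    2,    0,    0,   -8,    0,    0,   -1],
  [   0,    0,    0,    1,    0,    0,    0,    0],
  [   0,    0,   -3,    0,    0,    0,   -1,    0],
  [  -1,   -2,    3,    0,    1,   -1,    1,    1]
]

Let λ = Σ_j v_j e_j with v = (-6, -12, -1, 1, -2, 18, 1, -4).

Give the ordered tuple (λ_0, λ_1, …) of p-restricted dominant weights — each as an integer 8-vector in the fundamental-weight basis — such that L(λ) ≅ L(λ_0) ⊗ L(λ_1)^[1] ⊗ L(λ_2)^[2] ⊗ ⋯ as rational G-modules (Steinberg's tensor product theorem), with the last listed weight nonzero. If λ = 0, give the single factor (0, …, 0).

((1, 0, 4, 1, 2, 1, 2, 4),)

Converting to the ω-basis (c_i = row i of M dotted with v = (-6, -12, -1, 1, -2, 18, 1, -4)):
  c_1 = -1*-6 + 0*-12 + -2*-1 + 0*1 + 1*-2 + 0*18 + -1*1 + 1*-4 = 1
  c_2 = 0*-6 + -1*-12 + 0*-1 + 0*1 + 4*-2 + 0*18 + 0*1 + 1*-4 = 0
  c_3 = 0*-6 + -3*-12 + 0*-1 + 0*1 + -2*-2 + -2*18 + 0*1 + 0*-4 = 4
  c_4 = 0*-6 + 0*-12 + -2*-1 + 0*1 + 0*-2 + 0*18 + -1*1 + 0*-4 = 1
  c_5 = -1*-6 + 2*-12 + 0*-1 + 0*1 + -8*-2 + 0*18 + 0*1 + -1*-4 = 2
  c_6 = 0*-6 + 0*-12 + 0*-1 + 1*1 + 0*-2 + 0*18 + 0*1 + 0*-4 = 1
  c_7 = 0*-6 + 0*-12 + -3*-1 + 0*1 + 0*-2 + 0*18 + -1*1 + 0*-4 = 2
  c_8 = -1*-6 + -2*-12 + 3*-1 + 0*1 + 1*-2 + -1*18 + 1*1 + 1*-4 = 4
Base-5 expansion of each c_i:
  c_1 = 1 = 1·5^0
  c_2 = 0
  c_3 = 4 = 4·5^0
  c_4 = 1 = 1·5^0
  c_5 = 2 = 2·5^0
  c_6 = 1 = 1·5^0
  c_7 = 2 = 2·5^0
  c_8 = 4 = 4·5^0
p-restricted factor λ_0 = (1, 0, 4, 1, 2, 1, 2, 4)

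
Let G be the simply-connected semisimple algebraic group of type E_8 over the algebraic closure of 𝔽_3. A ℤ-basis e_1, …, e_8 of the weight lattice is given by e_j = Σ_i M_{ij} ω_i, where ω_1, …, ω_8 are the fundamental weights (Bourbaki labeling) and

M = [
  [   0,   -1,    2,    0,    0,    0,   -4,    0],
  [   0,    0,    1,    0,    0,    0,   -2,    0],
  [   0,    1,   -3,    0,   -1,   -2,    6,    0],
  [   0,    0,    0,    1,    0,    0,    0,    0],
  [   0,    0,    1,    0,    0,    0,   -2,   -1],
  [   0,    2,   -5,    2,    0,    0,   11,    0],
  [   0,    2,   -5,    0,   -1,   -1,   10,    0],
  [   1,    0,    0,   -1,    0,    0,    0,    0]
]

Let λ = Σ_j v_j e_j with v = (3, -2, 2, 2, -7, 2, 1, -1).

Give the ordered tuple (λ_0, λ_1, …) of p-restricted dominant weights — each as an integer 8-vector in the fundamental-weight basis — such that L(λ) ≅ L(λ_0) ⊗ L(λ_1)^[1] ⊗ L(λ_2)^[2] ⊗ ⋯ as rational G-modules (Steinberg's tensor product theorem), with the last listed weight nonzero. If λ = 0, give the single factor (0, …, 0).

((2, 0, 1, 2, 1, 1, 1, 1),)

In the fundamental-weight basis, λ has coordinates c = M·v (v = (3, -2, 2, 2, -7, 2, 1, -1)):
  c_1 = 0·3 + (-1)·(-2) + 2·2 + 0·2 + (0)·(-7) + 0·2 + (-4)·(1) + (0)·(-1) = 2
  c_2 = 0·3 + (0)·(-2) + 1·2 + 0·2 + (0)·(-7) + 0·2 + (-2)·(1) + (0)·(-1) = 0
  c_3 = 0·3 + (1)·(-2) + (-3)·(2) + 0·2 + (-1)·(-7) + (-2)·(2) + 6·1 + (0)·(-1) = 1
  c_4 = 0·3 + (0)·(-2) + 0·2 + 1·2 + (0)·(-7) + 0·2 + 0·1 + (0)·(-1) = 2
  c_5 = 0·3 + (0)·(-2) + 1·2 + 0·2 + (0)·(-7) + 0·2 + (-2)·(1) + (-1)·(-1) = 1
  c_6 = 0·3 + (2)·(-2) + (-5)·(2) + 2·2 + (0)·(-7) + 0·2 + 11·1 + (0)·(-1) = 1
  c_7 = 0·3 + (2)·(-2) + (-5)·(2) + 0·2 + (-1)·(-7) + (-1)·(2) + 10·1 + (0)·(-1) = 1
  c_8 = 1·3 + (0)·(-2) + 0·2 + (-1)·(2) + (0)·(-7) + 0·2 + 0·1 + (0)·(-1) = 1
Expand coordinatewise in base 3:
  c_1 = 2 = 2·3^0
  c_2 = 0
  c_3 = 1 = 1·3^0
  c_4 = 2 = 2·3^0
  c_5 = 1 = 1·3^0
  c_6 = 1 = 1·3^0
  c_7 = 1 = 1·3^0
  c_8 = 1 = 1·3^0
p-restricted factor λ_0 = (2, 0, 1, 2, 1, 1, 1, 1)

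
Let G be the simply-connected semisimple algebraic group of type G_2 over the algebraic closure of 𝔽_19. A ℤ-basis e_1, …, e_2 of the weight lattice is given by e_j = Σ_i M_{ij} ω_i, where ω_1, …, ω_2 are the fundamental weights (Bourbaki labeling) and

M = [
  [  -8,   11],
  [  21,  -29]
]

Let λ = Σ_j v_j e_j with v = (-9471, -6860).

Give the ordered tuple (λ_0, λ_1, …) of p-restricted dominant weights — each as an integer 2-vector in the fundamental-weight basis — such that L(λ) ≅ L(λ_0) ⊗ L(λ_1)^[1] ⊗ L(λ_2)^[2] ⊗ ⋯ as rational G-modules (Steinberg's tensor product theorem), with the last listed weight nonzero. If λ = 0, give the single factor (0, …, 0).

((4, 11), (16, 2))

ω-coordinates c = M·v, v = (-9471, -6860):
  c_1 = (-8)·(-9471) + (11)·(-6860) = 308
  c_2 = (21)·(-9471) + (-29)·(-6860) = 49
p = 19; digits c_i = Σ_j d_{ij}·19^j, 0 ≤ d_{ij} < 19:
  c_1 = 308 = 4·19^0 + 16·19^1
  c_2 = 49 = 11·19^0 + 2·19^1
Factor λ_0 = (4, 11)
Factor λ_1 = (16, 2)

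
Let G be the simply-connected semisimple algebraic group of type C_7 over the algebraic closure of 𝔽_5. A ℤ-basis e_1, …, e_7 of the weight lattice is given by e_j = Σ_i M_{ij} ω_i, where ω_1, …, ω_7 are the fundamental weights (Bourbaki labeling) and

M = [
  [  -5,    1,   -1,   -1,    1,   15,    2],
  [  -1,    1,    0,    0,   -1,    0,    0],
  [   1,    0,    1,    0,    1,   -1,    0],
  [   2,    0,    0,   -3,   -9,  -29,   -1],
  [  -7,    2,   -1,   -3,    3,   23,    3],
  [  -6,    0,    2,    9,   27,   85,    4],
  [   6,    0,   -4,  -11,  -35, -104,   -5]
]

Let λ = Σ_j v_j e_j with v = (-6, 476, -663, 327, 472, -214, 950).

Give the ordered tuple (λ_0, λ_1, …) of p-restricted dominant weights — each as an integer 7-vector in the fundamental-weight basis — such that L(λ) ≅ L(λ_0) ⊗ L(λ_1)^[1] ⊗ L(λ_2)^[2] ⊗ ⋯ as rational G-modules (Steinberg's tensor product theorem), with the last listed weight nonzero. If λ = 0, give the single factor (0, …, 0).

Compute c_i = Σ_j M_{ij} v_j with v = (-6, 476, -663, 327, 472, -214, 950):
  c_1 = (-5)·(-6) + (1)·(476) + (-1)·(-663) + (-1)·(327) + (1)·(472) + (15)·(-214) + (2)·(950) = 4
  c_2 = (-1)·(-6) + (1)·(476) + (0)·(-663) + (0)·(327) + (-1)·(472) + (0)·(-214) + (0)·(950) = 10
  c_3 = (1)·(-6) + (0)·(476) + (1)·(-663) + (0)·(327) + (1)·(472) + (-1)·(-214) + (0)·(950) = 17
  c_4 = (2)·(-6) + (0)·(476) + (0)·(-663) + (-3)·(327) + (-9)·(472) + (-29)·(-214) + (-1)·(950) = 15
  c_5 = (-7)·(-6) + (2)·(476) + (-1)·(-663) + (-3)·(327) + (3)·(472) + (23)·(-214) + (3)·(950) = 20
  c_6 = (-6)·(-6) + (0)·(476) + (2)·(-663) + (9)·(327) + (27)·(472) + (85)·(-214) + (4)·(950) = 7
  c_7 = (6)·(-6) + (0)·(476) + (-4)·(-663) + (-11)·(327) + (-35)·(472) + (-104)·(-214) + (-5)·(950) = 5
Writing each c_i in base p = 5:
  c_1 = 4 = 4·5^0
  c_2 = 10 = 0·5^0 + 2·5^1
  c_3 = 17 = 2·5^0 + 3·5^1
  c_4 = 15 = 0·5^0 + 3·5^1
  c_5 = 20 = 0·5^0 + 4·5^1
  c_6 = 7 = 2·5^0 + 1·5^1
  c_7 = 5 = 0·5^0 + 1·5^1
Factor λ_0 = (4, 0, 2, 0, 0, 2, 0)
Factor λ_1 = (0, 2, 3, 3, 4, 1, 1)

((4, 0, 2, 0, 0, 2, 0), (0, 2, 3, 3, 4, 1, 1))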